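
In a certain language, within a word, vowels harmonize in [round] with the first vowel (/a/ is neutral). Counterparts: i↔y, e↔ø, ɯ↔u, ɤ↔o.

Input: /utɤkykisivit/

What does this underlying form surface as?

[utokykysyvyt]

/ɤ/ harmonizes with /u/ ([+round]) → [o]
/i/ harmonizes with /u/ ([+round]) → [y]
/i/ harmonizes with /u/ ([+round]) → [y]
/i/ harmonizes with /u/ ([+round]) → [y]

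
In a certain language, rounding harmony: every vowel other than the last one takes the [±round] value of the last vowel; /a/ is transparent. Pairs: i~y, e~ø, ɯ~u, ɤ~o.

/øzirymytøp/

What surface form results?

/i/ harmonizes with /ø/ ([+round]) → [y]

[øzyrymytøp]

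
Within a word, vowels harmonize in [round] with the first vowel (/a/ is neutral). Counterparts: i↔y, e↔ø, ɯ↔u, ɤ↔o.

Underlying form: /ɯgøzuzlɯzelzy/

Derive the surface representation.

/ø/ harmonizes with /ɯ/ ([-round]) → [e]
/u/ harmonizes with /ɯ/ ([-round]) → [ɯ]
/y/ harmonizes with /ɯ/ ([-round]) → [i]

[ɯgezɯzlɯzelzi]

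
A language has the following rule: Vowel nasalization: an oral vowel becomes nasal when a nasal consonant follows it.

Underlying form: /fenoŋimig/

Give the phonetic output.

[fẽnõŋĩmig]

/e/ before nasal /n/ → [ẽ]
/o/ before nasal /ŋ/ → [õ]
/i/ before nasal /m/ → [ĩ]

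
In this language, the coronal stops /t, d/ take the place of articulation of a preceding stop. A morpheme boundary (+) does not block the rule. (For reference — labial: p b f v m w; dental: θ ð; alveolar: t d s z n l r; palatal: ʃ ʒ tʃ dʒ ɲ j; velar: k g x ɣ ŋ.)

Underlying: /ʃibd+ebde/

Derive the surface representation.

[ʃibb+ebbe]

/d/ after /b/ (labial) → [b]
/d/ after /b/ (labial) → [b]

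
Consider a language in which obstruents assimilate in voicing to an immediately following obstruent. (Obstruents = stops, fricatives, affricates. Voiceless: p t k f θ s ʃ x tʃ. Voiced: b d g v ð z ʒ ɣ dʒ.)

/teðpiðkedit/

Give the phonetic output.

/ð/ before /p/ (voiceless) → [θ]
/ð/ before /k/ (voiceless) → [θ]

[teθpiθkedit]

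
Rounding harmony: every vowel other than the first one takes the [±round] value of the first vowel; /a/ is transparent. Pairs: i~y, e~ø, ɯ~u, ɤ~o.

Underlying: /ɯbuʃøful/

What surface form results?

/u/ harmonizes with /ɯ/ ([-round]) → [ɯ]
/ø/ harmonizes with /ɯ/ ([-round]) → [e]
/u/ harmonizes with /ɯ/ ([-round]) → [ɯ]

[ɯbɯʃefɯl]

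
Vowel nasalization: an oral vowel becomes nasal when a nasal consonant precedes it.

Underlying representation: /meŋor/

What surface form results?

[mẽŋõr]

/e/ after nasal /m/ → [ẽ]
/o/ after nasal /ŋ/ → [õ]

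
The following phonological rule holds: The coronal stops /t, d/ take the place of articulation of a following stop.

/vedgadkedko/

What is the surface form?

[veggagkegko]

/d/ before /g/ (velar) → [g]
/d/ before /k/ (velar) → [g]
/d/ before /k/ (velar) → [g]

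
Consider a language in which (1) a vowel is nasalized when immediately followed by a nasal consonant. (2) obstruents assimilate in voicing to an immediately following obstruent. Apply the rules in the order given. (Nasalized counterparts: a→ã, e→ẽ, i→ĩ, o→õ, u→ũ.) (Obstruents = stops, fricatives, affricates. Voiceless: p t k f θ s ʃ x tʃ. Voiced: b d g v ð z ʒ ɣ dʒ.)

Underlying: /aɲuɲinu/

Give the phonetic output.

[ãɲũɲĩnu]

Rule 1: /a/ before nasal /ɲ/ → [ã]
Rule 1: /u/ before nasal /ɲ/ → [ũ]
Rule 1: /i/ before nasal /n/ → [ĩ]
After rule 1: ãɲũɲĩnu
Rule 2: no segment meets the rule's conditions; no change.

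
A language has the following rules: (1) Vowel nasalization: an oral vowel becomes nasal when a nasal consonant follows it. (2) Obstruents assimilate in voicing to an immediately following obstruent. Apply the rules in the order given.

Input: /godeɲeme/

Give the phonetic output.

Rule 1: /e/ before nasal /ɲ/ → [ẽ]
Rule 1: /e/ before nasal /m/ → [ẽ]
After rule 1: godẽɲẽme
Rule 2: no segment meets the rule's conditions; no change.

[godẽɲẽme]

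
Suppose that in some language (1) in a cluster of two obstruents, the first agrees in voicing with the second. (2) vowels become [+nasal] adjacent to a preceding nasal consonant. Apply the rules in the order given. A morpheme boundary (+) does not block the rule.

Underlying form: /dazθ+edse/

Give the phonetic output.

[dasθ+etse]

Rule 1: /z/ before /θ/ (voiceless) → [s]
Rule 1: /d/ before /s/ (voiceless) → [t]
After rule 1: dasθ+etse
Rule 2: no segment meets the rule's conditions; no change.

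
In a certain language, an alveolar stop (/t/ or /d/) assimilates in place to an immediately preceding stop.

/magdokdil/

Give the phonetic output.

/d/ after /g/ (velar) → [g]
/d/ after /k/ (velar) → [g]

[maggokgil]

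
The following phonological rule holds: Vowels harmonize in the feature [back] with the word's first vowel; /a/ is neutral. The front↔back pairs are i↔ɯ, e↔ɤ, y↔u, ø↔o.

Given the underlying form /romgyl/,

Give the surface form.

/y/ harmonizes with /o/ ([+back]) → [u]

[romgul]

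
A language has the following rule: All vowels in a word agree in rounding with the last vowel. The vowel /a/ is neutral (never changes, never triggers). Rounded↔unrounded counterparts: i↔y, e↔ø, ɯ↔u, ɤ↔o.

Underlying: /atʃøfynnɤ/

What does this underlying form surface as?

/ø/ harmonizes with /ɤ/ ([-round]) → [e]
/y/ harmonizes with /ɤ/ ([-round]) → [i]

[atʃefinnɤ]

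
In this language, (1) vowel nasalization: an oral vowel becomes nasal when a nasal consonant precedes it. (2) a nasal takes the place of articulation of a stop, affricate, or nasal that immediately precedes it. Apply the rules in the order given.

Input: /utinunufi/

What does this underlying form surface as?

Rule 1: /u/ after nasal /n/ → [ũ]
Rule 1: /u/ after nasal /n/ → [ũ]
After rule 1: utinũnũfi
Rule 2: no segment meets the rule's conditions; no change.

[utinũnũfi]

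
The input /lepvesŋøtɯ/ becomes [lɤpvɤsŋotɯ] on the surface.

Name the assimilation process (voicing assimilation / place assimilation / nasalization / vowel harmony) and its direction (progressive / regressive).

/e/→[ɤ] /e/→[ɤ] /ø/→[o].
Vowels agree with the last vowel, so the harmony is regressive.

vowel harmony, regressive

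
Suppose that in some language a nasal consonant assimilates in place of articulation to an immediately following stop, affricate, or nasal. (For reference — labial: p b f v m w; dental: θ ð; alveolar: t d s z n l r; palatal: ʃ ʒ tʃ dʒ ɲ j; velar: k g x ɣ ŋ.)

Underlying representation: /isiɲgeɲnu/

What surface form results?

/ɲ/ before /g/ (velar) → [ŋ]
/ɲ/ before /n/ (alveolar) → [n]

[isiŋgennu]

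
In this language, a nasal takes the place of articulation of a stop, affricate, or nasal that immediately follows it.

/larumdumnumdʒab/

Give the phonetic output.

/m/ before /d/ (alveolar) → [n]
/m/ before /n/ (alveolar) → [n]
/m/ before /dʒ/ (palatal) → [ɲ]

[larundunnuɲdʒab]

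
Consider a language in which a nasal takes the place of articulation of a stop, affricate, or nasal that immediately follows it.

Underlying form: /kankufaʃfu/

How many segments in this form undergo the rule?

1

/n/ before /k/ (velar) → [ŋ]
1 segment changes.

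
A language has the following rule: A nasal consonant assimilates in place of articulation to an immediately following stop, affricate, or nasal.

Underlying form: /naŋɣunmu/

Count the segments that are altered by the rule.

1

/n/ before /m/ (labial) → [m]
1 segment changes.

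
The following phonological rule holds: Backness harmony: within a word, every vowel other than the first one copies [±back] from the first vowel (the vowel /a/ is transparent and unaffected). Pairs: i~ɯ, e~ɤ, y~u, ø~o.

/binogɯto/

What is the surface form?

[binøgitø]

/o/ harmonizes with /i/ ([-back]) → [ø]
/ɯ/ harmonizes with /i/ ([-back]) → [i]
/o/ harmonizes with /i/ ([-back]) → [ø]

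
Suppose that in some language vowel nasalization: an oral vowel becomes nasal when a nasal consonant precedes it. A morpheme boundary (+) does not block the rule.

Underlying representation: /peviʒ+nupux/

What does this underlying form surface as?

[peviʒ+nũpux]

/u/ after nasal /n/ → [ũ]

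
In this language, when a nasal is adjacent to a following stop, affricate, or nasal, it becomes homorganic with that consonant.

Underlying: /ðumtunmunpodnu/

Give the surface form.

/m/ before /t/ (alveolar) → [n]
/n/ before /m/ (labial) → [m]
/n/ before /p/ (labial) → [m]

[ðuntummumpodnu]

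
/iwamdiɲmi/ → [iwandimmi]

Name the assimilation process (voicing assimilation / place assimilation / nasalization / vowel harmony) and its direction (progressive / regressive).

place assimilation, regressive

/m/→[n] /ɲ/→[m].
Each target copies a feature from the following segment, so the direction is regressive.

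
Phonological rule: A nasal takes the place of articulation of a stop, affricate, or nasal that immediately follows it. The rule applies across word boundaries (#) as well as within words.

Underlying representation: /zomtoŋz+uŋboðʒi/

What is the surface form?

[zontoŋz+umboðʒi]

/m/ before /t/ (alveolar) → [n]
/ŋ/ before /b/ (labial) → [m]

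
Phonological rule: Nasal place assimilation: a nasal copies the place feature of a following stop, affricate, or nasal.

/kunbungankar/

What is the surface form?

[kumbuŋgaŋkar]

/n/ before /b/ (labial) → [m]
/n/ before /g/ (velar) → [ŋ]
/n/ before /k/ (velar) → [ŋ]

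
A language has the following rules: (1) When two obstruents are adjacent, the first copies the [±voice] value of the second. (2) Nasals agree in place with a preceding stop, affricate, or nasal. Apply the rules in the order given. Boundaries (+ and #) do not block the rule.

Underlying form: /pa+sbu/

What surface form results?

[pa+zbu]

Rule 1: /s/ before /b/ (voiced) → [z]
After rule 1: pa+zbu
Rule 2: no segment meets the rule's conditions; no change.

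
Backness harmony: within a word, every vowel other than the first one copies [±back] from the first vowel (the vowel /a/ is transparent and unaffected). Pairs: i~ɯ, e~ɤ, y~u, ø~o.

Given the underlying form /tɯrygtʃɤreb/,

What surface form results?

[tɯrugtʃɤrɤb]

/y/ harmonizes with /ɯ/ ([+back]) → [u]
/e/ harmonizes with /ɯ/ ([+back]) → [ɤ]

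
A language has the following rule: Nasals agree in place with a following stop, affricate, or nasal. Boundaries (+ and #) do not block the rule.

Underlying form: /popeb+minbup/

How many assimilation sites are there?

1

/n/ before /b/ (labial) → [m]
1 segment changes.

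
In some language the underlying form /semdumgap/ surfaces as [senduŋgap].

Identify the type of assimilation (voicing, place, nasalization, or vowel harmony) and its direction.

place assimilation, regressive

/m/→[n] /m/→[ŋ].
Each target copies a feature from the following segment, so the direction is regressive.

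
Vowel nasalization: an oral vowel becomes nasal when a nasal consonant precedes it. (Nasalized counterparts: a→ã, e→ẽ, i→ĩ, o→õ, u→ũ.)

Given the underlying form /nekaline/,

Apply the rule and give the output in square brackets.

/e/ after nasal /n/ → [ẽ]
/e/ after nasal /n/ → [ẽ]

[nẽkalinẽ]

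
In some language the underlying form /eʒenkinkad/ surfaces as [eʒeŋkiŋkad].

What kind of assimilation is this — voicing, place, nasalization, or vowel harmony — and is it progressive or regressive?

/n/→[ŋ] /n/→[ŋ].
Each target copies a feature from the following segment, so the direction is regressive.

place assimilation, regressive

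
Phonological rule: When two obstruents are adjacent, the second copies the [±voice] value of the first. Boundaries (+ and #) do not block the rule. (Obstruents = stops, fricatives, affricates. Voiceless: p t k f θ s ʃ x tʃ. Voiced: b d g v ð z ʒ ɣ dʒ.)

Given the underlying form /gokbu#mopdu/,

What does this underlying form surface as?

[gokpu#moptu]

/b/ after /k/ (voiceless) → [p]
/d/ after /p/ (voiceless) → [t]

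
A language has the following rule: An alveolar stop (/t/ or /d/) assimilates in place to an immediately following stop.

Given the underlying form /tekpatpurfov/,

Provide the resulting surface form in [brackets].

[tekpappurfov]

/t/ before /p/ (labial) → [p]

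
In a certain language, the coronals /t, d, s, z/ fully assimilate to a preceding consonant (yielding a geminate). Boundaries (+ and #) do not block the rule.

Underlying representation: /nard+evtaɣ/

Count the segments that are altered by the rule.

/d/ after /r/ → [r] (total assimilation)
/t/ after /v/ → [v] (total assimilation)
2 segments change.

2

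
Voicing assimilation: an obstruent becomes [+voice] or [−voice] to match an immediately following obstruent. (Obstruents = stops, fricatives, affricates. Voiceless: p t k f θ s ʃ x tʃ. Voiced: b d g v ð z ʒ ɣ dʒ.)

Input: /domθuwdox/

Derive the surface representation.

no segment meets the rule's conditions; no change.

[domθuwdox]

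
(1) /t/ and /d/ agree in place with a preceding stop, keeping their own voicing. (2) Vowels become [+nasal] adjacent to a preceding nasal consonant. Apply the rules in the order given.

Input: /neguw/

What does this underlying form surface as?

Rule 1: no segment meets the rule's conditions; no change.
After rule 1: neguw
Rule 2: /e/ after nasal /n/ → [ẽ]

[nẽguw]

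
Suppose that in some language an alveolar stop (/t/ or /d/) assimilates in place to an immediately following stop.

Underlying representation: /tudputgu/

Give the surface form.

[tubpukgu]

/d/ before /p/ (labial) → [b]
/t/ before /g/ (velar) → [k]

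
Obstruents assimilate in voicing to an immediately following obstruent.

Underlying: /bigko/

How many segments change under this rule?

/g/ before /k/ (voiceless) → [k]
1 segment changes.

1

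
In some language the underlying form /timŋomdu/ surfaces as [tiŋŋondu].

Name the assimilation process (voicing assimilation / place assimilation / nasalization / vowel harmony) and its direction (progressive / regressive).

place assimilation, regressive

/m/→[ŋ] /m/→[n].
Each target copies a feature from the following segment, so the direction is regressive.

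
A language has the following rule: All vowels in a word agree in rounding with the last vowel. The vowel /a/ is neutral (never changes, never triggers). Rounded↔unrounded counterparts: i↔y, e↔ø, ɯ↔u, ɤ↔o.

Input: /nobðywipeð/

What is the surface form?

/o/ harmonizes with /e/ ([-round]) → [ɤ]
/y/ harmonizes with /e/ ([-round]) → [i]

[nɤbðiwipeð]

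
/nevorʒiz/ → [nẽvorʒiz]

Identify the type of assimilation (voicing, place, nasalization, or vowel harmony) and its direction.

nasalization, progressive

/e/→[ẽ].
Each target copies a feature from the preceding segment, so the direction is progressive.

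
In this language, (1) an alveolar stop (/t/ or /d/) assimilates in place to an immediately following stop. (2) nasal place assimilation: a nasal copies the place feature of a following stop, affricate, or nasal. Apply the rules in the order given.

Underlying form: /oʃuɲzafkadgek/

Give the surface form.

[oʃuɲzafkaggek]

Rule 1: /d/ before /g/ (velar) → [g]
After rule 1: oʃuɲzafkaggek
Rule 2: no segment meets the rule's conditions; no change.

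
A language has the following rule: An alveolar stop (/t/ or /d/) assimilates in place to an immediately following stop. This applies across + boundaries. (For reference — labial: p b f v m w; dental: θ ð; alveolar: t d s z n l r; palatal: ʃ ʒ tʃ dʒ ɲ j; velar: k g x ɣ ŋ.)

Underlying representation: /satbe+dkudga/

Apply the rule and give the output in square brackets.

/t/ before /b/ (labial) → [p]
/d/ before /k/ (velar) → [g]
/d/ before /g/ (velar) → [g]

[sapbe+gkugga]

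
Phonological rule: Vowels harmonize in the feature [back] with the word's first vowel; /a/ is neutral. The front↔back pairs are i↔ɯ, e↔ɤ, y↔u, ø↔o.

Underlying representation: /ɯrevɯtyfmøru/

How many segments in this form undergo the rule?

3

/e/ harmonizes with /ɯ/ ([+back]) → [ɤ]
/y/ harmonizes with /ɯ/ ([+back]) → [u]
/ø/ harmonizes with /ɯ/ ([+back]) → [o]
3 segments change.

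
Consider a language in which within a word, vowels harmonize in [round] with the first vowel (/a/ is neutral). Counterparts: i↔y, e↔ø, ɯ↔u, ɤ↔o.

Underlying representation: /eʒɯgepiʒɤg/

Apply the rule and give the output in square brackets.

no segment meets the rule's conditions; no change.

[eʒɯgepiʒɤg]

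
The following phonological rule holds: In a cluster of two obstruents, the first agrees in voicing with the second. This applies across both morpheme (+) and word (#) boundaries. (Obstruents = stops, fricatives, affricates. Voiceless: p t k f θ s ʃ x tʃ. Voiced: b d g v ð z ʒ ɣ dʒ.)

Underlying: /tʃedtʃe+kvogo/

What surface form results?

/d/ before /tʃ/ (voiceless) → [t]
/k/ before /v/ (voiced) → [g]

[tʃettʃe+gvogo]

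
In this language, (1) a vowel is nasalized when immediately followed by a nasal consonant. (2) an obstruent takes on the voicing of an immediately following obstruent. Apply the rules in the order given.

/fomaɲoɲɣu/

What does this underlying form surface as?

[fõmãɲõɲɣu]

Rule 1: /o/ before nasal /m/ → [õ]
Rule 1: /a/ before nasal /ɲ/ → [ã]
Rule 1: /o/ before nasal /ɲ/ → [õ]
After rule 1: fõmãɲõɲɣu
Rule 2: no segment meets the rule's conditions; no change.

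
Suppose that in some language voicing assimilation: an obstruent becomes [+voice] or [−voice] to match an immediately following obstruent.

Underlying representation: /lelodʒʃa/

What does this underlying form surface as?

[lelotʃʃa]

/dʒ/ before /ʃ/ (voiceless) → [tʃ]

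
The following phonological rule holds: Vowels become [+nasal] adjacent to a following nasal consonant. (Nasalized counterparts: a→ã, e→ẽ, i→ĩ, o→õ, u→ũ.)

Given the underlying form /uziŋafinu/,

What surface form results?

/i/ before nasal /ŋ/ → [ĩ]
/i/ before nasal /n/ → [ĩ]

[uzĩŋafĩnu]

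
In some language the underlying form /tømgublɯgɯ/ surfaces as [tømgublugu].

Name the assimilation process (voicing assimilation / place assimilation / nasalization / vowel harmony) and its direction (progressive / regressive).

vowel harmony, progressive

/ɯ/→[u] /ɯ/→[u].
Vowels agree with the first vowel, so the harmony is progressive.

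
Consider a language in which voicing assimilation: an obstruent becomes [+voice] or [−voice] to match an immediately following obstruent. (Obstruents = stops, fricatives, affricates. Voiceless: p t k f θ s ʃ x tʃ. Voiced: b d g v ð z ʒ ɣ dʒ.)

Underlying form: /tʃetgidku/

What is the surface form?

[tʃedgitku]

/t/ before /g/ (voiced) → [d]
/d/ before /k/ (voiceless) → [t]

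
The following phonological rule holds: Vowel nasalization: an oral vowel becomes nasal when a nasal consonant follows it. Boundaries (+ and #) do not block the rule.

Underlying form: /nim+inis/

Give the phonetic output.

/i/ before nasal /m/ → [ĩ]
/i/ before nasal /n/ → [ĩ]

[nĩm+ĩnis]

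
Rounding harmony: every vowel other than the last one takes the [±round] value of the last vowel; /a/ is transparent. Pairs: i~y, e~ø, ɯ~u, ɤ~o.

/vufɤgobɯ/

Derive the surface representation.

/u/ harmonizes with /ɯ/ ([-round]) → [ɯ]
/o/ harmonizes with /ɯ/ ([-round]) → [ɤ]

[vɯfɤgɤbɯ]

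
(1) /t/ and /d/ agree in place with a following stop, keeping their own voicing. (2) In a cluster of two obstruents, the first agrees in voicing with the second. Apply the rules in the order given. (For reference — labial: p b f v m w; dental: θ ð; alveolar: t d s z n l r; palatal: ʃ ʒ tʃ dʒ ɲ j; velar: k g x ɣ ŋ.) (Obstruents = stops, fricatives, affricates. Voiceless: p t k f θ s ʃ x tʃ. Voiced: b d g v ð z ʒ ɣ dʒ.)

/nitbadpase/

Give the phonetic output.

Rule 1: /t/ before /b/ (labial) → [p]
Rule 1: /d/ before /p/ (labial) → [b]
After rule 1: nipbabpase
Rule 2: /p/ before /b/ (voiced) → [b]
Rule 2: /b/ before /p/ (voiceless) → [p]

[nibbappase]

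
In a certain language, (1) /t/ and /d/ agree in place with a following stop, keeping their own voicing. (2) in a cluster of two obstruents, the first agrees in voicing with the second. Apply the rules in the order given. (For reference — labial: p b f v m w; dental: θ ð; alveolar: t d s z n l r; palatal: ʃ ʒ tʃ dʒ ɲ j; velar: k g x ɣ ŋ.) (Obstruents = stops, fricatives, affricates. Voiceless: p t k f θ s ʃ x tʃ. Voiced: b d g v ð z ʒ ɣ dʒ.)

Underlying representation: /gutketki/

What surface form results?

[gukkekki]

Rule 1: /t/ before /k/ (velar) → [k]
Rule 1: /t/ before /k/ (velar) → [k]
After rule 1: gukkekki
Rule 2: no segment meets the rule's conditions; no change.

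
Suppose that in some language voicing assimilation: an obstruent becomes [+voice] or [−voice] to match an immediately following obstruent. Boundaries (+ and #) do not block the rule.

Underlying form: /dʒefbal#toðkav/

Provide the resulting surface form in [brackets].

[dʒevbal#toθkav]

/f/ before /b/ (voiced) → [v]
/ð/ before /k/ (voiceless) → [θ]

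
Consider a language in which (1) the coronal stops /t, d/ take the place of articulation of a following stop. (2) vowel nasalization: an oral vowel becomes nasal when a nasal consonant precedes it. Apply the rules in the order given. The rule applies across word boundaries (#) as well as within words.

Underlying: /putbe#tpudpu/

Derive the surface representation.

[pupbe#ppubpu]

Rule 1: /t/ before /b/ (labial) → [p]
Rule 1: /t/ before /p/ (labial) → [p]
Rule 1: /d/ before /p/ (labial) → [b]
After rule 1: pupbe#ppubpu
Rule 2: no segment meets the rule's conditions; no change.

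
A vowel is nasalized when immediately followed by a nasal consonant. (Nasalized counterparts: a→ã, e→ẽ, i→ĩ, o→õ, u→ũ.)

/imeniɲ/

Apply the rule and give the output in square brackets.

/i/ before nasal /m/ → [ĩ]
/e/ before nasal /n/ → [ẽ]
/i/ before nasal /ɲ/ → [ĩ]

[ĩmẽnĩɲ]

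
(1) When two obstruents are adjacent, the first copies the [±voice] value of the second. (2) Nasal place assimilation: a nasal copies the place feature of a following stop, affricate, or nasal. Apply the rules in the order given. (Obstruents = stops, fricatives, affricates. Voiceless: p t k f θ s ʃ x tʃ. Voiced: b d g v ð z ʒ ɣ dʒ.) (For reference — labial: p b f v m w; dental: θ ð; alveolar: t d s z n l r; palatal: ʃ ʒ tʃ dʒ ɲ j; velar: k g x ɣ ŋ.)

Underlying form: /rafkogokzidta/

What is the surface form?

[rafkogogzitta]

Rule 1: /k/ before /z/ (voiced) → [g]
Rule 1: /d/ before /t/ (voiceless) → [t]
After rule 1: rafkogogzitta
Rule 2: no segment meets the rule's conditions; no change.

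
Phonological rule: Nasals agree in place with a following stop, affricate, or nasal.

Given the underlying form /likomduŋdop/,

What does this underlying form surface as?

/m/ before /d/ (alveolar) → [n]
/ŋ/ before /d/ (alveolar) → [n]

[likondundop]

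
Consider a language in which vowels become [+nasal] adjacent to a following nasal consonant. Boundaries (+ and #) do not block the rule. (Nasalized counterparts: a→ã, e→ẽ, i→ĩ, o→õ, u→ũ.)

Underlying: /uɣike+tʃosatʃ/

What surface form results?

no segment meets the rule's conditions; no change.

[uɣike+tʃosatʃ]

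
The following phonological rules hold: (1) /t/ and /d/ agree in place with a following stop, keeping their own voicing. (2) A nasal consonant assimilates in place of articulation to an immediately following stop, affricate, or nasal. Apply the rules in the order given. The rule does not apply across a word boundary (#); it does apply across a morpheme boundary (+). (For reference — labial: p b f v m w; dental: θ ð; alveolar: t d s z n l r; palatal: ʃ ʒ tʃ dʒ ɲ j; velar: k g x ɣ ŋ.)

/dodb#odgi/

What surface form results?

Rule 1: /d/ before /b/ (labial) → [b]
Rule 1: /d/ before /g/ (velar) → [g]
After rule 1: dobb#oggi
Rule 2: no segment meets the rule's conditions; no change.

[dobb#oggi]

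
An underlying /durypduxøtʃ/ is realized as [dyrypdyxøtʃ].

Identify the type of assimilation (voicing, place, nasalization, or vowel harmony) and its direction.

/u/→[y] /u/→[y].
Vowels agree with the last vowel, so the harmony is regressive.

vowel harmony, regressive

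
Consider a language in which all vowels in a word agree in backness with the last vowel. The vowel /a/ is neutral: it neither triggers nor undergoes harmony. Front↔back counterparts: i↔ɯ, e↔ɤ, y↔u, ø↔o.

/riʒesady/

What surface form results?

[riʒesady]

no segment meets the rule's conditions; no change.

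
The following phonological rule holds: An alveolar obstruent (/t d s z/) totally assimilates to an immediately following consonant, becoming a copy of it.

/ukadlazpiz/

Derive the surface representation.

[ukallappiz]

/d/ before /l/ → [l] (total assimilation)
/z/ before /p/ → [p] (total assimilation)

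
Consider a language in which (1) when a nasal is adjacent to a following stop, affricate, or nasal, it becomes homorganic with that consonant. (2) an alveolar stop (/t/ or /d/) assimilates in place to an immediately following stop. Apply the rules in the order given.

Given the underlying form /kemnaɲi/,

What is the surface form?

Rule 1: /m/ before /n/ (alveolar) → [n]
After rule 1: kennaɲi
Rule 2: no segment meets the rule's conditions; no change.

[kennaɲi]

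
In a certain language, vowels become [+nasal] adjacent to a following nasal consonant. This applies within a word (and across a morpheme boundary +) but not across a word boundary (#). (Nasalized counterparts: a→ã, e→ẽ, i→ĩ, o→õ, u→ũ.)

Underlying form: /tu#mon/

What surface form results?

/o/ before nasal /n/ → [õ]

[tu#mõn]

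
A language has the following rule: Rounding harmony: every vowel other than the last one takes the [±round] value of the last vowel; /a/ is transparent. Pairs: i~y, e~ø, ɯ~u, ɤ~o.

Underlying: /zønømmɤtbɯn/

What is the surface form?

/ø/ harmonizes with /ɯ/ ([-round]) → [e]
/ø/ harmonizes with /ɯ/ ([-round]) → [e]

[zenemmɤtbɯn]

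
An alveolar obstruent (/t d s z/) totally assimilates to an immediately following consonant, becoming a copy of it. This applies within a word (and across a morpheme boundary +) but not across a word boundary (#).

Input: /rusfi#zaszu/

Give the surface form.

[ruffi#zazzu]

/s/ before /f/ → [f] (total assimilation)
/s/ before /z/ → [z] (total assimilation)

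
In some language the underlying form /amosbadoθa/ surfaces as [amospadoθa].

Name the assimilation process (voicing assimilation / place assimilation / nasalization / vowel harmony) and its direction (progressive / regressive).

/b/→[p].
Each target copies a feature from the preceding segment, so the direction is progressive.

voicing assimilation, progressive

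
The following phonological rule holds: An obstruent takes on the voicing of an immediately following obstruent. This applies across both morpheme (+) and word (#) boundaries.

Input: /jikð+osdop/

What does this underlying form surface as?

[jigð+ozdop]

/k/ before /ð/ (voiced) → [g]
/s/ before /d/ (voiced) → [z]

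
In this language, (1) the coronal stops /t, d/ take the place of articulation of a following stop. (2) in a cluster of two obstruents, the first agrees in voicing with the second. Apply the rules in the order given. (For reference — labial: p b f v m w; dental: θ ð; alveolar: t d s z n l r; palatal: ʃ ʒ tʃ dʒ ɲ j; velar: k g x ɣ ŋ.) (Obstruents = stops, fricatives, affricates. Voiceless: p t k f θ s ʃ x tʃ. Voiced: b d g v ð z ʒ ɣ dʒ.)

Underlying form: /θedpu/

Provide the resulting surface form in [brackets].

[θeppu]

Rule 1: /d/ before /p/ (labial) → [b]
After rule 1: θebpu
Rule 2: /b/ before /p/ (voiceless) → [p]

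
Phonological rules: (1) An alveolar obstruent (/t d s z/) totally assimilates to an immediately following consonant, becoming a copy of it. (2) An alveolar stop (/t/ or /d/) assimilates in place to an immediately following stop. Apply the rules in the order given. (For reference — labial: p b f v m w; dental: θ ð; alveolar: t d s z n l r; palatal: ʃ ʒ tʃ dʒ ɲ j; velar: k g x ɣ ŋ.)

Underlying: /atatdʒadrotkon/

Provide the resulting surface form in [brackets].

Rule 1: /t/ before /dʒ/ → [dʒ] (total assimilation)
Rule 1: /d/ before /r/ → [r] (total assimilation)
Rule 1: /t/ before /k/ → [k] (total assimilation)
After rule 1: atadʒdʒarrokkon
Rule 2: no segment meets the rule's conditions; no change.

[atadʒdʒarrokkon]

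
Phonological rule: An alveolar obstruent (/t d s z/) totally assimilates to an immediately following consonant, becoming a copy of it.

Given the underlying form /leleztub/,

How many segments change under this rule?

/z/ before /t/ → [t] (total assimilation)
1 segment changes.

1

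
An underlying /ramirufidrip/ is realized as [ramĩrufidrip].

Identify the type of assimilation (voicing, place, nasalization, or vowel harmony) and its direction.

nasalization, progressive

/i/→[ĩ].
Each target copies a feature from the preceding segment, so the direction is progressive.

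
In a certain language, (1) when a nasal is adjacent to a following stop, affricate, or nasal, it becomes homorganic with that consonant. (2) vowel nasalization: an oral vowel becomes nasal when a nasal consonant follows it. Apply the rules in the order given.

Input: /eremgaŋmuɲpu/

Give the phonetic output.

Rule 1: /m/ before /g/ (velar) → [ŋ]
Rule 1: /ŋ/ before /m/ (labial) → [m]
Rule 1: /ɲ/ before /p/ (labial) → [m]
After rule 1: ereŋgammumpu
Rule 2: /e/ before nasal /ŋ/ → [ẽ]
Rule 2: /a/ before nasal /m/ → [ã]
Rule 2: /u/ before nasal /m/ → [ũ]

[erẽŋgãmmũmpu]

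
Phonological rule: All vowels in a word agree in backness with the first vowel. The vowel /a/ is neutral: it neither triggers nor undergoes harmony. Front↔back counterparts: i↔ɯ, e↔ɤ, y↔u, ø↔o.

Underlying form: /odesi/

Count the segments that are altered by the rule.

/e/ harmonizes with /o/ ([+back]) → [ɤ]
/i/ harmonizes with /o/ ([+back]) → [ɯ]
2 segments change.

2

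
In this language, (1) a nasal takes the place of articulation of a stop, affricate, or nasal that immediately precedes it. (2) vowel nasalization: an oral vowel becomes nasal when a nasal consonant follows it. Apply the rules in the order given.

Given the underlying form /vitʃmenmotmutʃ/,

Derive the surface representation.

Rule 1: /m/ after /tʃ/ (palatal) → [ɲ]
Rule 1: /m/ after /n/ (alveolar) → [n]
Rule 1: /m/ after /t/ (alveolar) → [n]
After rule 1: vitʃɲennotnutʃ
Rule 2: /e/ before nasal /n/ → [ẽ]

[vitʃɲẽnnotnutʃ]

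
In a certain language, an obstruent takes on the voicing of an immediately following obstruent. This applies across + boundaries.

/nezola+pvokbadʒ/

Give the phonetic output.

/p/ before /v/ (voiced) → [b]
/k/ before /b/ (voiced) → [g]

[nezola+bvogbadʒ]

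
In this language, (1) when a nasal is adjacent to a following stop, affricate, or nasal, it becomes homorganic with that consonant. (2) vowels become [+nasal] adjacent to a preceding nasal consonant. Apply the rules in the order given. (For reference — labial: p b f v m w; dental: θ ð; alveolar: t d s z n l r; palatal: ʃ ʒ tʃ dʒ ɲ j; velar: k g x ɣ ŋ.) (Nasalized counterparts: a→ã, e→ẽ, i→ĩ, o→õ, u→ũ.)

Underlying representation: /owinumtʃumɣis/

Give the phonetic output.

[owinũɲtʃumɣis]

Rule 1: /m/ before /tʃ/ (palatal) → [ɲ]
After rule 1: owinuɲtʃumɣis
Rule 2: /u/ after nasal /n/ → [ũ]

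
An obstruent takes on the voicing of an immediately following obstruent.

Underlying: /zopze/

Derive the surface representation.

/p/ before /z/ (voiced) → [b]

[zobze]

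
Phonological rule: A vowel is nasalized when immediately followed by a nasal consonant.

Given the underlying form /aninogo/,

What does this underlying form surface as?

[ãnĩnogo]

/a/ before nasal /n/ → [ã]
/i/ before nasal /n/ → [ĩ]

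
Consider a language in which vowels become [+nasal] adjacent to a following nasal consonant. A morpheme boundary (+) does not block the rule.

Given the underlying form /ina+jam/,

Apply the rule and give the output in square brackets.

/i/ before nasal /n/ → [ĩ]
/a/ before nasal /m/ → [ã]

[ĩna+jãm]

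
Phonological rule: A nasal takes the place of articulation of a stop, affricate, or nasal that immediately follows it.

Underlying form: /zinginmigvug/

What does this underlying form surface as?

/n/ before /g/ (velar) → [ŋ]
/n/ before /m/ (labial) → [m]

[ziŋgimmigvug]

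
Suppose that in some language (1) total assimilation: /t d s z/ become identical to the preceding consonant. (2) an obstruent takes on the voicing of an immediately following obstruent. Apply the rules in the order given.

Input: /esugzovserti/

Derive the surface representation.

Rule 1: /z/ after /g/ → [g] (total assimilation)
Rule 1: /s/ after /v/ → [v] (total assimilation)
Rule 1: /t/ after /r/ → [r] (total assimilation)
After rule 1: esuggovverri
Rule 2: no segment meets the rule's conditions; no change.

[esuggovverri]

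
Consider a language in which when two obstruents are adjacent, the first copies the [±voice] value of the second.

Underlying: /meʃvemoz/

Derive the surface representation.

[meʒvemoz]

/ʃ/ before /v/ (voiced) → [ʒ]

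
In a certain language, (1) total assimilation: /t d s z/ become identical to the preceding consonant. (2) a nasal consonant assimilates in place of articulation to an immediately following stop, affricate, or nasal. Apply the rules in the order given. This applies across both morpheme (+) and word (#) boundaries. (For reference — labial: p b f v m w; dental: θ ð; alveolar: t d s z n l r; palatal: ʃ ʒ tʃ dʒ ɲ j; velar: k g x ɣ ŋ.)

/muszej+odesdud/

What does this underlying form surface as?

[mussej+odessud]

Rule 1: /z/ after /s/ → [s] (total assimilation)
Rule 1: /d/ after /s/ → [s] (total assimilation)
After rule 1: mussej+odessud
Rule 2: no segment meets the rule's conditions; no change.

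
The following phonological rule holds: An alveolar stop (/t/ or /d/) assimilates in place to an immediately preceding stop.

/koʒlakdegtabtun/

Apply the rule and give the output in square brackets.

/d/ after /k/ (velar) → [g]
/t/ after /g/ (velar) → [k]
/t/ after /b/ (labial) → [p]

[koʒlakgegkabpun]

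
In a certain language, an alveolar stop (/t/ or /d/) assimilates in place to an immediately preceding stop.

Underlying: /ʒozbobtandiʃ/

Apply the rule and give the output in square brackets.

/t/ after /b/ (labial) → [p]

[ʒozbobpandiʃ]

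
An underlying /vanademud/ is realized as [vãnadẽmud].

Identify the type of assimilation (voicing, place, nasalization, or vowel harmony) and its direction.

/a/→[ã] /e/→[ẽ].
Each target copies a feature from the following segment, so the direction is regressive.

nasalization, regressive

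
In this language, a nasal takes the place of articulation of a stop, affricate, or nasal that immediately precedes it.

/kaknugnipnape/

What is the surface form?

[kakŋugŋipmape]

/n/ after /k/ (velar) → [ŋ]
/n/ after /g/ (velar) → [ŋ]
/n/ after /p/ (labial) → [m]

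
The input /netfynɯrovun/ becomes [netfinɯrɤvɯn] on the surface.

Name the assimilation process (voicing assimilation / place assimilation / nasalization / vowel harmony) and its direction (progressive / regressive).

vowel harmony, progressive

/y/→[i] /o/→[ɤ] /u/→[ɯ].
Vowels agree with the first vowel, so the harmony is progressive.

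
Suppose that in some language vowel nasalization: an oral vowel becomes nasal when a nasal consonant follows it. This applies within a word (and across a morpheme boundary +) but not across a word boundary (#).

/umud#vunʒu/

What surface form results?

[ũmud#vũnʒu]

/u/ before nasal /m/ → [ũ]
/u/ before nasal /n/ → [ũ]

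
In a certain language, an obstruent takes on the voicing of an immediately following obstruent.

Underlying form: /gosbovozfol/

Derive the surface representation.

/s/ before /b/ (voiced) → [z]
/z/ before /f/ (voiceless) → [s]

[gozbovosfol]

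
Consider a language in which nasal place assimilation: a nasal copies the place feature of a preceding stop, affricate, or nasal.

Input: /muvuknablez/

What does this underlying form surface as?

/n/ after /k/ (velar) → [ŋ]

[muvukŋablez]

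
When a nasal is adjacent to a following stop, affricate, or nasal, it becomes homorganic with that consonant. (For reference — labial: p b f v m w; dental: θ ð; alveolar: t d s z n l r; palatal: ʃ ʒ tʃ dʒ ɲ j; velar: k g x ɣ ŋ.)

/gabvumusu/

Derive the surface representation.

no segment meets the rule's conditions; no change.

[gabvumusu]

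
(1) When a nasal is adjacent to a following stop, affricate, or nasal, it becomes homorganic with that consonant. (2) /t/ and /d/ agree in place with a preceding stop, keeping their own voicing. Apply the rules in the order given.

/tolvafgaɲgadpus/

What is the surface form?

[tolvafgaŋgadpus]

Rule 1: /ɲ/ before /g/ (velar) → [ŋ]
After rule 1: tolvafgaŋgadpus
Rule 2: no segment meets the rule's conditions; no change.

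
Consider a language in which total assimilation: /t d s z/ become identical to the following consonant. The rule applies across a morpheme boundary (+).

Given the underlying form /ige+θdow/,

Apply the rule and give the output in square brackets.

no segment meets the rule's conditions; no change.

[ige+θdow]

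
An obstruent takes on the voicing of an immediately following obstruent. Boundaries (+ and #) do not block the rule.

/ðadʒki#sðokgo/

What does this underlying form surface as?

/dʒ/ before /k/ (voiceless) → [tʃ]
/s/ before /ð/ (voiced) → [z]
/k/ before /g/ (voiced) → [g]

[ðatʃki#zðoggo]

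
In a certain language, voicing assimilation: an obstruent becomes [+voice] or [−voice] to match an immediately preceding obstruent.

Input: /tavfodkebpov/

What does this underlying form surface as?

/f/ after /v/ (voiced) → [v]
/k/ after /d/ (voiced) → [g]
/p/ after /b/ (voiced) → [b]

[tavvodgebbov]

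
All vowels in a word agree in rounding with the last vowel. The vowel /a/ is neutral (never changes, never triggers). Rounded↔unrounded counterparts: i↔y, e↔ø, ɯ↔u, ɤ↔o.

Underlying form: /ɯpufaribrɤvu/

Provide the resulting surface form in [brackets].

[upufarybrovu]

/ɯ/ harmonizes with /u/ ([+round]) → [u]
/i/ harmonizes with /u/ ([+round]) → [y]
/ɤ/ harmonizes with /u/ ([+round]) → [o]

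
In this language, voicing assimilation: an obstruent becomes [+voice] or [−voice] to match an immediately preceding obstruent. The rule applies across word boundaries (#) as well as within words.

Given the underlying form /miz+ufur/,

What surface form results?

no segment meets the rule's conditions; no change.

[miz+ufur]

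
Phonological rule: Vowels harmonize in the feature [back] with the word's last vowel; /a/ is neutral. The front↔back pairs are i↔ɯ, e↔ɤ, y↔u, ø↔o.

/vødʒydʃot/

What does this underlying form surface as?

/ø/ harmonizes with /o/ ([+back]) → [o]
/y/ harmonizes with /o/ ([+back]) → [u]

[vodʒudʃot]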